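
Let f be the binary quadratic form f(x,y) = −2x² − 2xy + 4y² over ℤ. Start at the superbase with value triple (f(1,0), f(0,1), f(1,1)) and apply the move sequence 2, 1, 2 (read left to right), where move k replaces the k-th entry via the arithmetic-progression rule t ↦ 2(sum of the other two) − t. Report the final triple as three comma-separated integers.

start (-2,4,0) = (f(1,0),f(0,1),f(1,1))
replace slot 2: 2·((-2)+0) − 4 = -8 → (-2,-8,0)
replace slot 1: 2·((-8)+0) − (-2) = -14 → (-14,-8,0)
replace slot 2: 2·((-14)+0) − (-8) = -20 → (-14,-20,0)

-14,-20,0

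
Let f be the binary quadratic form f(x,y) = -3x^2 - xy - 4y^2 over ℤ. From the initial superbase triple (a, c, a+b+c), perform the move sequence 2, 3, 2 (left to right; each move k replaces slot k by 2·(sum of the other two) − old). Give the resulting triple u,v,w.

start (-3,-4,-8) = (f(1,0),f(0,1),f(1,1))
replace slot 2: 2·((-3)+(-8)) − (-4) = -18 → (-3,-18,-8)
replace slot 3: 2·((-3)+(-18)) − (-8) = -34 → (-3,-18,-34)
replace slot 2: 2·((-3)+(-34)) − (-18) = -56 → (-3,-56,-34)

-3,-56,-34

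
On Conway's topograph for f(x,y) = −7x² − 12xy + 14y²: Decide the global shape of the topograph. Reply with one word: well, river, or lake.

D = b²−4ac = (-12)² − 4·(-7)·14 = 536
D > 0 non-square ⇒ indefinite ⇒ periodic river

river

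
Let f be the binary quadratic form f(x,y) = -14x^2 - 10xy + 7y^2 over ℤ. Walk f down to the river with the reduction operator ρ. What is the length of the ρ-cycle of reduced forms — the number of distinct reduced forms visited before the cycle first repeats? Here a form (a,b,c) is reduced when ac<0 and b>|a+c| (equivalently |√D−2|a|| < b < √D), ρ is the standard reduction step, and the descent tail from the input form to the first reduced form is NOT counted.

D = 492, ⌊√D⌋ = 22
descent: ρ → (7,10,-14)  [lands on river]
river: ρ → (-14,18,3)
river: ρ → (3,18,-14)
river: ρ → (-14,10,7)
river: ρ → (7,18,-6)
river: ρ → (-6,18,7)
ρ-cycle length = 6 (tail of 1 descent step not counted)

6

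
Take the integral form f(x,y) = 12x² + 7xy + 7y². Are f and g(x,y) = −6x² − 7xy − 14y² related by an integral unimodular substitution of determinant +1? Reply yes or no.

D₁ = -287, D₂ = -287
f: flip: (12,7,7)→(7,-7,12)
f: translate: b→7 (≡-7 mod 14), so (7,-7,12)→(7,7,12)
f: reduced (well bottom): (7,7,12) with a≤c, −a<b≤a
g is negative-definite; reduce −g:
−g: translate: b→-5 (≡7 mod 12), so (6,7,14)→(6,-5,13)
−g: reduced (well bottom): (6,-5,13) with a≤c, −a<b≤a
flip sign back: reduced form of g is (-6,5,-13)
reduced forms (7, 7, 12) vs (-6, 5, -13) ⇒ inequivalent

no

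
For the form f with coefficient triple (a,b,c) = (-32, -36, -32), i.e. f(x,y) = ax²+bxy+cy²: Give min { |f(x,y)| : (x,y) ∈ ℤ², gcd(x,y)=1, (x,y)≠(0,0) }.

translate: b→-28 (≡36 mod 64), so (32,36,32)→(32,-28,28)
flip: (32,-28,28)→(28,28,32)
reduced (well bottom): (28,28,32) with a≤c, −a<b≤a
well minimum |f| = |-28| = 28 (negative-definite)

28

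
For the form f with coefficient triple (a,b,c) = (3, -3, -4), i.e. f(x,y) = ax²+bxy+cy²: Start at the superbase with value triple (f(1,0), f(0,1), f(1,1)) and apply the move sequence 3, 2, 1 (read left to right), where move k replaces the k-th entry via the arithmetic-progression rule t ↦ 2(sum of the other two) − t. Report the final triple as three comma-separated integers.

start (3,-4,-4) = (f(1,0),f(0,1),f(1,1))
replace slot 3: 2·(3+(-4)) − (-4) = 2 → (3,-4,2)
replace slot 2: 2·(3+2) − (-4) = 14 → (3,14,2)
replace slot 1: 2·(14+2) − 3 = 29 → (29,14,2)

29,14,2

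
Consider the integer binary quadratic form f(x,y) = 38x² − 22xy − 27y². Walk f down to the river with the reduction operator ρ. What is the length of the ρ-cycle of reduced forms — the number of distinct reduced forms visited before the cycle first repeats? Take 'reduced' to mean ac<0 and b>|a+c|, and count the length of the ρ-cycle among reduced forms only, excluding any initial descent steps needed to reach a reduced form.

D = 4588, ⌊√D⌋ = 67
descent: ρ → (-27,22,38)  [lands on river]
river: ρ → (38,54,-11)
river: ρ → (-11,56,33)
river: ρ → (33,10,-34)
river: ρ → (-34,58,9)
river: ρ → (9,50,-58)
river: ρ → (-58,66,1)
river: ρ → (1,66,-58)
river: ρ → (-58,50,9)
river: ρ → (9,58,-34)
river: ρ → (-34,10,33)
river: ρ → (33,56,-11)
river: ρ → (-11,54,38)
river: ρ → (38,22,-27)
river: ρ → (-27,32,33)
river: ρ → (33,34,-26)
river: ρ → (-26,18,41)
river: ρ → (41,64,-3)
river: ρ → (-3,62,62)
river: ρ → (62,62,-3)
river: ρ → (-3,64,41)
river: ρ → (41,18,-26)
river: ρ → (-26,34,33)
river: ρ → (33,32,-27)
ρ-cycle length = 24 (tail of 1 descent step not counted)

24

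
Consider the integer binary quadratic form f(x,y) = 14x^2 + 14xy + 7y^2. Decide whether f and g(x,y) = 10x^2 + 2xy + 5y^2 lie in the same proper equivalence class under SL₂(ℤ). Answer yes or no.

D₁ = -196, D₂ = -196
f: flip: (14,14,7)→(7,-14,14)
f: translate: b→0 (≡-14 mod 14), so (7,-14,14)→(7,0,7)
f: reduced (well bottom): (7,0,7) with a≤c, −a<b≤a
g: flip: (10,2,5)→(5,-2,10)
g: reduced (well bottom): (5,-2,10) with a≤c, −a<b≤a
reduced forms (7, 0, 7) vs (5, -2, 10) ⇒ inequivalent

no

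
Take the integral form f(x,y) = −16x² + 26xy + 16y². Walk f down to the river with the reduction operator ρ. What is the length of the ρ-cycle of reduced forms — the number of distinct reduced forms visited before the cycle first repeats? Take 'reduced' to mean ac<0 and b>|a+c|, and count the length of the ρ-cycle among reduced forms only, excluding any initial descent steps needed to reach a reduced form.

D = 1700, ⌊√D⌋ = 41
river: ρ → (16,38,-4)
river: ρ → (-4,34,34)
river: ρ → (34,34,-4)
river: ρ → (-4,38,16)
river: ρ → (16,26,-16)
river: ρ → (-16,38,4)
river: ρ → (4,34,-34)
river: ρ → (-34,34,4)
river: ρ → (4,38,-16)
river: ρ → (-16,26,16)
ρ-cycle length = 10 (tail of 0 descent steps not counted)

10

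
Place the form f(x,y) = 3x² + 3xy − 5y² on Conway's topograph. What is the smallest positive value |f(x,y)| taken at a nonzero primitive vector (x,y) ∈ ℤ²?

river: ρ → (-5,7,1)
river: ρ → (1,7,-5)
river: ρ → (-5,3,3)
river: ρ → (3,3,-5)
closes: descent 0, river 4
min |a| on river = 1

1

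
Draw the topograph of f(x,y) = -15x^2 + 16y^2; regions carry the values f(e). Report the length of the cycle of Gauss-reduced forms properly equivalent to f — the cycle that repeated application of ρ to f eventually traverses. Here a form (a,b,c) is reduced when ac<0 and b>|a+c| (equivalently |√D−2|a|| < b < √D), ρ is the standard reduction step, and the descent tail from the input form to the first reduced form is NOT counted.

D = 960, ⌊√D⌋ = 30
descent: ρ → (16,0,-15)
descent: ρ → (-15,30,1)  [lands on river]
river: ρ → (1,30,-15)
ρ-cycle length = 2 (tail of 2 descent steps not counted)

2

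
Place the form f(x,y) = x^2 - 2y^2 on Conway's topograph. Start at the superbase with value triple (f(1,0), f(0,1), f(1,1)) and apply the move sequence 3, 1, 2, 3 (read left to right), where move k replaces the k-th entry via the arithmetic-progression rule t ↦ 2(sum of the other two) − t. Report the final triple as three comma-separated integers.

start (1,-2,-1) = (f(1,0),f(0,1),f(1,1))
replace slot 3: 2·(1+(-2)) − (-1) = -1 → (1,-2,-1)
replace slot 1: 2·((-2)+(-1)) − 1 = -7 → (-7,-2,-1)
replace slot 2: 2·((-7)+(-1)) − (-2) = -14 → (-7,-14,-1)
replace slot 3: 2·((-7)+(-14)) − (-1) = -41 → (-7,-14,-41)

-7,-14,-41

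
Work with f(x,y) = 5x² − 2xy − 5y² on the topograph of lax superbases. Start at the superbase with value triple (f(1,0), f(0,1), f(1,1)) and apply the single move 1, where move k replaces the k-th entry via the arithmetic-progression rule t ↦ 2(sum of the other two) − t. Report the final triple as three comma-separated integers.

start (5,-5,-2) = (f(1,0),f(0,1),f(1,1))
replace slot 1: 2·((-5)+(-2)) − 5 = -19 → (-19,-5,-2)

-19,-5,-2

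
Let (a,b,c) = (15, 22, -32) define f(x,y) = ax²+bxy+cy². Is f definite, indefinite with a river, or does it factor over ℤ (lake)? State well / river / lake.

D = b²−4ac = 22² − 4·15·(-32) = 2404
D > 0 non-square ⇒ indefinite ⇒ periodic river

river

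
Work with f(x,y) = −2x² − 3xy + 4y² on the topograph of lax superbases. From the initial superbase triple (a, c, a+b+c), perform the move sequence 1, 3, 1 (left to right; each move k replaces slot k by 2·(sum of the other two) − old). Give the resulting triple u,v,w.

start (-2,4,-1) = (f(1,0),f(0,1),f(1,1))
replace slot 1: 2·(4+(-1)) − (-2) = 8 → (8,4,-1)
replace slot 3: 2·(8+4) − (-1) = 25 → (8,4,25)
replace slot 1: 2·(4+25) − 8 = 50 → (50,4,25)

50,4,25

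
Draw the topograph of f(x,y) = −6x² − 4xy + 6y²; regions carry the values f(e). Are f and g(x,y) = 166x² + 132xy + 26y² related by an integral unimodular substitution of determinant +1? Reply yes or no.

D₁ = 160, D₂ = 160
river cycle of f (length 6): (6, 4, -6), (-6, 8, 4), (4, 8, -6), (-6, 4, 6), (6, 8, -4), (-4, 8, 6)
river cycle of g (length 6): (4, 8, -6), (-6, 4, 6), (6, 8, -4), (-4, 8, 6), (6, 4, -6), (-6, 8, 4)
cycles coincide ⇒ equivalent

yes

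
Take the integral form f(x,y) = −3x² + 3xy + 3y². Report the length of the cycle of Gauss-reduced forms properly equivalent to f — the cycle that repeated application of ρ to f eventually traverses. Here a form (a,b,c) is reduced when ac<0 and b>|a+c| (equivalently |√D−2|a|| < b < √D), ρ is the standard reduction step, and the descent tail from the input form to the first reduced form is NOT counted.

D = 45, ⌊√D⌋ = 6
river: ρ → (3,3,-3)
river: ρ → (-3,3,3)
ρ-cycle length = 2 (tail of 0 descent steps not counted)

2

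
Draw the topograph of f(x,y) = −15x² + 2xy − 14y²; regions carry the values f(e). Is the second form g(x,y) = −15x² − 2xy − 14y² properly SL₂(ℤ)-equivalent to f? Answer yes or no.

D₁ = -836, D₂ = -836
f is negative-definite; reduce −f:
−f: flip: (15,-2,14)→(14,2,15)
−f: reduced (well bottom): (14,2,15) with a≤c, −a<b≤a
flip sign back: reduced form of f is (-14,-2,-15)
g is negative-definite; reduce −g:
−g: flip: (15,2,14)→(14,-2,15)
−g: reduced (well bottom): (14,-2,15) with a≤c, −a<b≤a
flip sign back: reduced form of g is (-14,2,-15)
reduced forms (-14, -2, -15) vs (-14, 2, -15) ⇒ inequivalent

no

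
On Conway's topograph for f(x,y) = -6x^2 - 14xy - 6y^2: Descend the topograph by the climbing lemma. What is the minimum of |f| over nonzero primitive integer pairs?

descent: ρ → (-6,2,2)
descent: ρ → (2,6,-2)  [lands on river]
river: ρ → (-2,6,2)
closes: descent 2, river 2
min |a| on river = 2

2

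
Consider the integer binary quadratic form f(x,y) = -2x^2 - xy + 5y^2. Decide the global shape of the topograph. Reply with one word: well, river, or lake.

D = b²−4ac = (-1)² − 4·(-2)·5 = 41
D > 0 non-square ⇒ indefinite ⇒ periodic river

river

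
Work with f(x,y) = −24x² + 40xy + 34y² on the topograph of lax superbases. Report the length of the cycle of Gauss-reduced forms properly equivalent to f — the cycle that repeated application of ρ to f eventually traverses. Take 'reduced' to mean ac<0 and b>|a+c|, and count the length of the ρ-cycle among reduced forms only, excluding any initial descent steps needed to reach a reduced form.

D = 4864, ⌊√D⌋ = 69
river: ρ → (34,28,-30)
river: ρ → (-30,32,32)
river: ρ → (32,32,-30)
river: ρ → (-30,28,34)
river: ρ → (34,40,-24)
river: ρ → (-24,56,18)
river: ρ → (18,52,-30)
river: ρ → (-30,68,2)
river: ρ → (2,68,-30)
river: ρ → (-30,52,18)
river: ρ → (18,56,-24)
river: ρ → (-24,40,34)
ρ-cycle length = 12 (tail of 0 descent steps not counted)

12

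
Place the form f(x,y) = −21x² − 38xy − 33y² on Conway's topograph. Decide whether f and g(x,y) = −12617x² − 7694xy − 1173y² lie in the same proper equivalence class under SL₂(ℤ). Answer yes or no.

D₁ = -1328, D₂ = -1328
f is negative-definite; reduce −f:
−f: translate: b→-4 (≡38 mod 42), so (21,38,33)→(21,-4,16)
−f: flip: (21,-4,16)→(16,4,21)
−f: reduced (well bottom): (16,4,21) with a≤c, −a<b≤a
flip sign back: reduced form of f is (-16,-4,-21)
g is negative-definite; reduce −g:
−g: flip: (12617,7694,1173)→(1173,-7694,12617)
−g: translate: b→-656 (≡-7694 mod 2346), so (1173,-7694,12617)→(1173,-656,92)
−g: flip: (1173,-656,92)→(92,656,1173)
−g: translate: b→-80 (≡656 mod 184), so (92,656,1173)→(92,-80,21)
−g: flip: (92,-80,21)→(21,80,92)
−g: translate: b→-4 (≡80 mod 42), so (21,80,92)→(21,-4,16)
−g: flip: (21,-4,16)→(16,4,21)
−g: reduced (well bottom): (16,4,21) with a≤c, −a<b≤a
flip sign back: reduced form of g is (-16,-4,-21)
reduced forms (-16, -4, -21) vs (-16, -4, -21) ⇒ equivalent

yes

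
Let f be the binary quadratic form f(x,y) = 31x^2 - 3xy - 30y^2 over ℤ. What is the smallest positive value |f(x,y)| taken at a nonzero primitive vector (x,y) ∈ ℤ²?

descent: ρ → (-30,3,31)  [lands on river]
river: ρ → (31,59,-2)
river: ρ → (-2,61,1)
river: ρ → (1,61,-2)
river: ρ → (-2,59,31)
river: ρ → (31,3,-30)
river: ρ → (-30,57,4)
river: ρ → (4,55,-44)
river: ρ → (-44,33,15)
river: ρ → (15,57,-8)
river: ρ → (-8,55,22)
river: ρ → (22,33,-30)
river: ρ → (-30,27,25)
river: ρ → (25,23,-32)
river: ρ → (-32,41,16)
river: ρ → (16,55,-11)
river: ρ → (-11,55,16)
river: ρ → (16,41,-32)
river: ρ → (-32,23,25)
river: ρ → (25,27,-30)
river: ρ → (-30,33,22)
river: ρ → (22,55,-8)
river: ρ → (-8,57,15)
river: ρ → (15,33,-44)
river: ρ → (-44,55,4)
river: ρ → (4,57,-30)
closes: descent 1, river 26
min |a| on river = 1

1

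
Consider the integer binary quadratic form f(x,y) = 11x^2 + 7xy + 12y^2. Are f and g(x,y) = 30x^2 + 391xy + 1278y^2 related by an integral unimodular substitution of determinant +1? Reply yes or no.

D₁ = -479, D₂ = -479
f: reduced (well bottom): (11,7,12) with a≤c, −a<b≤a
g: translate: b→-29 (≡391 mod 60), so (30,391,1278)→(30,-29,11)
g: flip: (30,-29,11)→(11,29,30)
g: translate: b→7 (≡29 mod 22), so (11,29,30)→(11,7,12)
g: reduced (well bottom): (11,7,12) with a≤c, −a<b≤a
reduced forms (11, 7, 12) vs (11, 7, 12) ⇒ equivalent

yes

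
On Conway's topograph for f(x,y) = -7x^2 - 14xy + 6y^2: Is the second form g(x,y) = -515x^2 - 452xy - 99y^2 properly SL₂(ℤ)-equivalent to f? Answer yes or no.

D₁ = 364, D₂ = 364
river cycle of f (length 8): (6, 14, -7), (-7, 14, 6), (6, 10, -11), (-11, 12, 5), (5, 18, -2), (-2, 18, 5), (5, 12, -11), (-11, 10, 6)
river cycle of g (length 8): (-7, 14, 6), (6, 10, -11), (-11, 12, 5), (5, 18, -2), (-2, 18, 5), (5, 12, -11), (-11, 10, 6), (6, 14, -7)
cycles coincide ⇒ equivalent

yes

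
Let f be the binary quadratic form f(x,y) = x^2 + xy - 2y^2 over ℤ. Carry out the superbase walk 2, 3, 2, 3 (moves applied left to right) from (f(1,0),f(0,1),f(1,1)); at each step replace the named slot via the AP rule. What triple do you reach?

start (1,-2,0) = (f(1,0),f(0,1),f(1,1))
replace slot 2: 2·(1+0) − (-2) = 4 → (1,4,0)
replace slot 3: 2·(1+4) − 0 = 10 → (1,4,10)
replace slot 2: 2·(1+10) − 4 = 18 → (1,18,10)
replace slot 3: 2·(1+18) − 10 = 28 → (1,18,28)

1,18,28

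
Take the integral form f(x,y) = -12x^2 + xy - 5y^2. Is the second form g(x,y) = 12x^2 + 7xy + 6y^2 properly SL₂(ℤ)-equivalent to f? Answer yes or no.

D₁ = -239, D₂ = -239
f is negative-definite; reduce −f:
−f: flip: (12,-1,5)→(5,1,12)
−f: reduced (well bottom): (5,1,12) with a≤c, −a<b≤a
flip sign back: reduced form of f is (-5,-1,-12)
g: flip: (12,7,6)→(6,-7,12)
g: translate: b→5 (≡-7 mod 12), so (6,-7,12)→(6,5,11)
g: reduced (well bottom): (6,5,11) with a≤c, −a<b≤a
reduced forms (-5, -1, -12) vs (6, 5, 11) ⇒ inequivalent

no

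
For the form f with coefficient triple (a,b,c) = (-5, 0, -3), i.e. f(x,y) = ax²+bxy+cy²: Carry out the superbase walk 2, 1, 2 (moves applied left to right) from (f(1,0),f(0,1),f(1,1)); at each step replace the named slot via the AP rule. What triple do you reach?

start (-5,-3,-8) = (f(1,0),f(0,1),f(1,1))
replace slot 2: 2·((-5)+(-8)) − (-3) = -23 → (-5,-23,-8)
replace slot 1: 2·((-23)+(-8)) − (-5) = -57 → (-57,-23,-8)
replace slot 2: 2·((-57)+(-8)) − (-23) = -107 → (-57,-107,-8)

-57,-107,-8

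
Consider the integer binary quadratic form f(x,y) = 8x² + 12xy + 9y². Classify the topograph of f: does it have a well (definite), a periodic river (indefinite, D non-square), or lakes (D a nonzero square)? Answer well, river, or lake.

D = b²−4ac = 12² − 4·8·9 = -144
D < 0 ⇒ definite ⇒ every region one sign ⇒ single well

well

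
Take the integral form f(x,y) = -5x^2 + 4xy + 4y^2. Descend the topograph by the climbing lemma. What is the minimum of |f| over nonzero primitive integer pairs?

river: ρ → (4,4,-5)
river: ρ → (-5,6,3)
river: ρ → (3,6,-5)
river: ρ → (-5,4,4)
closes: descent 0, river 4
min |a| on river = 3

3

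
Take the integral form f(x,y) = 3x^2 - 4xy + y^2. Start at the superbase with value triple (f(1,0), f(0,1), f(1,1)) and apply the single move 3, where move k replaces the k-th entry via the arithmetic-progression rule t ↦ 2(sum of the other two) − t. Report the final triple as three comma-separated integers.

start (3,1,0) = (f(1,0),f(0,1),f(1,1))
replace slot 3: 2·(3+1) − 0 = 8 → (3,1,8)

3,1,8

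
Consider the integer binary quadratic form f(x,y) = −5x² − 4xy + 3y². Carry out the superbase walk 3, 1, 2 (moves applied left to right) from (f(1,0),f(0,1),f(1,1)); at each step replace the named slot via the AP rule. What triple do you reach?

start (-5,3,-6) = (f(1,0),f(0,1),f(1,1))
replace slot 3: 2·((-5)+3) − (-6) = 2 → (-5,3,2)
replace slot 1: 2·(3+2) − (-5) = 15 → (15,3,2)
replace slot 2: 2·(15+2) − 3 = 31 → (15,31,2)

15,31,2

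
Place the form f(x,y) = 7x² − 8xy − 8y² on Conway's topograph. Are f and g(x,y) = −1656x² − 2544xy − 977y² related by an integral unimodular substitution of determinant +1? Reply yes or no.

D₁ = 288, D₂ = 288
river cycle of f (length 6): (-8, 8, 7), (7, 6, -9), (-9, 12, 4), (4, 12, -9), (-9, 6, 7), (7, 8, -8)
river cycle of g (length 6): (-8, 8, 7), (7, 6, -9), (-9, 12, 4), (4, 12, -9), (-9, 6, 7), (7, 8, -8)
cycles coincide ⇒ equivalent

yes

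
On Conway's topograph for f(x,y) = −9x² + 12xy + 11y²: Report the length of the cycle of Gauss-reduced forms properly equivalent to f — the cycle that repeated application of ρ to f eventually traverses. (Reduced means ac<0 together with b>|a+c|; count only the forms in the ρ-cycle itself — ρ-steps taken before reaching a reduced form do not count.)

D = 540, ⌊√D⌋ = 23
river: ρ → (11,10,-10)
river: ρ → (-10,10,11)
river: ρ → (11,12,-9)
river: ρ → (-9,6,14)
river: ρ → (14,22,-1)
river: ρ → (-1,22,14)
river: ρ → (14,6,-9)
river: ρ → (-9,12,11)
ρ-cycle length = 8 (tail of 0 descent steps not counted)

8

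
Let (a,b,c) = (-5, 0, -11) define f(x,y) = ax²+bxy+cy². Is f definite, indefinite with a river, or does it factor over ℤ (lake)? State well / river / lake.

D = b²−4ac = 0² − 4·(-5)·(-11) = -220
D < 0 ⇒ definite ⇒ every region one sign ⇒ single well

well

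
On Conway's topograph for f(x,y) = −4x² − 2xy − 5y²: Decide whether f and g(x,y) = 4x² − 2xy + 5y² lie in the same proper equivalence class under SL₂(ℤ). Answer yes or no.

D₁ = -76, D₂ = -76
f is negative-definite; reduce −f:
−f: reduced (well bottom): (4,2,5) with a≤c, −a<b≤a
flip sign back: reduced form of f is (-4,-2,-5)
g: reduced (well bottom): (4,-2,5) with a≤c, −a<b≤a
reduced forms (-4, -2, -5) vs (4, -2, 5) ⇒ inequivalent

no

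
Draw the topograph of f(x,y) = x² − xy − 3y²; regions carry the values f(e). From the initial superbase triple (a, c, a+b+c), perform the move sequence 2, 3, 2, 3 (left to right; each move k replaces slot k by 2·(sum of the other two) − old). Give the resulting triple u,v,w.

start (1,-3,-3) = (f(1,0),f(0,1),f(1,1))
replace slot 2: 2·(1+(-3)) − (-3) = -1 → (1,-1,-3)
replace slot 3: 2·(1+(-1)) − (-3) = 3 → (1,-1,3)
replace slot 2: 2·(1+3) − (-1) = 9 → (1,9,3)
replace slot 3: 2·(1+9) − 3 = 17 → (1,9,17)

1,9,17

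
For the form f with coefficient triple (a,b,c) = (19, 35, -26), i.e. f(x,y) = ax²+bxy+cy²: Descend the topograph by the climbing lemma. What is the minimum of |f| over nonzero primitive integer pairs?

river: ρ → (-26,17,28)
river: ρ → (28,39,-15)
river: ρ → (-15,51,10)
river: ρ → (10,49,-20)
river: ρ → (-20,31,28)
river: ρ → (28,25,-23)
river: ρ → (-23,21,30)
river: ρ → (30,39,-14)
river: ρ → (-14,45,21)
river: ρ → (21,39,-20)
river: ρ → (-20,41,19)
river: ρ → (19,35,-26)
closes: descent 0, river 12
min |a| on river = 10

10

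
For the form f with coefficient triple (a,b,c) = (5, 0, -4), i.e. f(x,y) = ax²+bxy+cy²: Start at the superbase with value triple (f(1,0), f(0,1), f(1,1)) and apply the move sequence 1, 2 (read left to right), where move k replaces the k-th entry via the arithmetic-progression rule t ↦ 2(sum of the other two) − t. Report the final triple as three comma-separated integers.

start (5,-4,1) = (f(1,0),f(0,1),f(1,1))
replace slot 1: 2·((-4)+1) − 5 = -11 → (-11,-4,1)
replace slot 2: 2·((-11)+1) − (-4) = -16 → (-11,-16,1)

-11,-16,1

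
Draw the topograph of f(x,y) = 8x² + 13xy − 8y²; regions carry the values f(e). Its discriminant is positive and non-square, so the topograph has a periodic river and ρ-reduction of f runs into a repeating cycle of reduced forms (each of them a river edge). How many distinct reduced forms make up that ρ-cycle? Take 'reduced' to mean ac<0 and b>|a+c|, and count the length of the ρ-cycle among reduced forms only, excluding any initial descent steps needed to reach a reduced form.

D = 425, ⌊√D⌋ = 20
river: ρ → (-8,19,2)
river: ρ → (2,17,-17)
river: ρ → (-17,17,2)
river: ρ → (2,19,-8)
river: ρ → (-8,13,8)
river: ρ → (8,19,-2)
river: ρ → (-2,17,17)
river: ρ → (17,17,-2)
river: ρ → (-2,19,8)
river: ρ → (8,13,-8)
ρ-cycle length = 10 (tail of 0 descent steps not counted)

10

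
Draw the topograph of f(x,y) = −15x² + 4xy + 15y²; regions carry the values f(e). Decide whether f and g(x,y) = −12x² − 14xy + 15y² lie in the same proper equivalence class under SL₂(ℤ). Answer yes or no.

D₁ = 916, D₂ = 916
river cycle of f (length 10): (15, 26, -4), (-4, 30, 1), (1, 30, -4), (-4, 26, 15), (15, 4, -15), (-15, 26, 4), (4, 30, -1), (-1, 30, 4), (4, 26, -15), (-15, 4, 15)
river cycle of g (length 18): (15, 14, -12), (-12, 10, 17), (17, 24, -5), (-5, 26, 12), (12, 22, -9), (-9, 14, 20), (20, 26, -3), (-3, 28, 11), (11, 16, -15), (-15, 14, 12), … (8 more)
cycles differ ⇒ inequivalent

no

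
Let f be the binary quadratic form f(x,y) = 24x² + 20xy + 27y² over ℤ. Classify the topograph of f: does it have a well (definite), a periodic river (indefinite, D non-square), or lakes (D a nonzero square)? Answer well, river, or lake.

D = b²−4ac = 20² − 4·24·27 = -2192
D < 0 ⇒ definite ⇒ every region one sign ⇒ single well

well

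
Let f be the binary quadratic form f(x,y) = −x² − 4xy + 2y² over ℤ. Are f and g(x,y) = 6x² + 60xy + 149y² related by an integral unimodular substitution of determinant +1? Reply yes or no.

D₁ = 24, D₂ = 24
river cycle of f (length 2): (2, 4, -1), (-1, 4, 2)
river cycle of g (length 2): (-1, 4, 2), (2, 4, -1)
cycles coincide ⇒ equivalent

yes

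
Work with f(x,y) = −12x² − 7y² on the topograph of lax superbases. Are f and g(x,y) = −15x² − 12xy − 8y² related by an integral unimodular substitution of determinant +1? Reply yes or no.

D₁ = -336, D₂ = -336
f is negative-definite; reduce −f:
−f: flip: (12,0,7)→(7,0,12)
−f: reduced (well bottom): (7,0,12) with a≤c, −a<b≤a
flip sign back: reduced form of f is (-7,0,-12)
g is negative-definite; reduce −g:
−g: flip: (15,12,8)→(8,-12,15)
−g: translate: b→4 (≡-12 mod 16), so (8,-12,15)→(8,4,11)
−g: reduced (well bottom): (8,4,11) with a≤c, −a<b≤a
flip sign back: reduced form of g is (-8,-4,-11)
reduced forms (-7, 0, -12) vs (-8, -4, -11) ⇒ inequivalent

no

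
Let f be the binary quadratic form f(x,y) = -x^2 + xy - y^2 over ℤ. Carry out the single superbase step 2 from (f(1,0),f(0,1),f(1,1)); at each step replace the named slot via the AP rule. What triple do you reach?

start (-1,-1,-1) = (f(1,0),f(0,1),f(1,1))
replace slot 2: 2·((-1)+(-1)) − (-1) = -3 → (-1,-3,-1)

-1,-3,-1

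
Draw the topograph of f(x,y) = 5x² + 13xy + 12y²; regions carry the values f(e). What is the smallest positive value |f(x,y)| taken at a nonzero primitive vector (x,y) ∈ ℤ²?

translate: b→3 (≡13 mod 10), so (5,13,12)→(5,3,4)
flip: (5,3,4)→(4,-3,5)
reduced (well bottom): (4,-3,5) with a≤c, −a<b≤a
well minimum = a = 4

4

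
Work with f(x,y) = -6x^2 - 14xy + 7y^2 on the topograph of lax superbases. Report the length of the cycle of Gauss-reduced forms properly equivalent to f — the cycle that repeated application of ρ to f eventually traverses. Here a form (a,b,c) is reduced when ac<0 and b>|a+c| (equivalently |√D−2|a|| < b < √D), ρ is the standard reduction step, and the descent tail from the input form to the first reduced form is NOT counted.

D = 364, ⌊√D⌋ = 19
descent: ρ → (7,14,-6)  [lands on river]
river: ρ → (-6,10,11)
river: ρ → (11,12,-5)
river: ρ → (-5,18,2)
river: ρ → (2,18,-5)
river: ρ → (-5,12,11)
river: ρ → (11,10,-6)
river: ρ → (-6,14,7)
ρ-cycle length = 8 (tail of 1 descent step not counted)

8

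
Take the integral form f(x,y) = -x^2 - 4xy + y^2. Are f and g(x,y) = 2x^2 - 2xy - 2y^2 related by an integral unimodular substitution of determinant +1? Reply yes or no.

D₁ = 20, D₂ = 20
river cycle of f (length 2): (1, 4, -1), (-1, 4, 1)
river cycle of g (length 2): (-2, 2, 2), (2, 2, -2)
cycles differ ⇒ inequivalent

no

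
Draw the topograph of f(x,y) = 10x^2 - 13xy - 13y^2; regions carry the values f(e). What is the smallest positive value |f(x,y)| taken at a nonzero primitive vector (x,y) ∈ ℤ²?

descent: ρ → (-13,13,10)  [lands on river]
river: ρ → (10,7,-16)
river: ρ → (-16,25,1)
river: ρ → (1,25,-16)
river: ρ → (-16,7,10)
river: ρ → (10,13,-13)
closes: descent 1, river 6
min |a| on river = 1

1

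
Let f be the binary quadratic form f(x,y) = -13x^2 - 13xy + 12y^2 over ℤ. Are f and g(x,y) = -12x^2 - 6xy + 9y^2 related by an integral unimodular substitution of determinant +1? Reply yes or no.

D₁ = 793, D₂ = 468
discriminants differ ⇒ not SL₂(ℤ)-equivalent

no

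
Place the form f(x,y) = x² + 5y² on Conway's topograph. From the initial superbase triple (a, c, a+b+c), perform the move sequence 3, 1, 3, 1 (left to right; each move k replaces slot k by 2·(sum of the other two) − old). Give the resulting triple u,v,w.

start (1,5,6) = (f(1,0),f(0,1),f(1,1))
replace slot 3: 2·(1+5) − 6 = 6 → (1,5,6)
replace slot 1: 2·(5+6) − 1 = 21 → (21,5,6)
replace slot 3: 2·(21+5) − 6 = 46 → (21,5,46)
replace slot 1: 2·(5+46) − 21 = 81 → (81,5,46)

81,5,46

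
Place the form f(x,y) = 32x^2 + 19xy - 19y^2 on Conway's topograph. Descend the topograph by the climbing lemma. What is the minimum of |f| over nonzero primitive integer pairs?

river: ρ → (-19,19,32)
river: ρ → (32,45,-6)
river: ρ → (-6,51,8)
river: ρ → (8,45,-24)
river: ρ → (-24,51,2)
river: ρ → (2,49,-49)
river: ρ → (-49,49,2)
river: ρ → (2,51,-24)
river: ρ → (-24,45,8)
river: ρ → (8,51,-6)
river: ρ → (-6,45,32)
river: ρ → (32,19,-19)
closes: descent 0, river 12
min |a| on river = 2

2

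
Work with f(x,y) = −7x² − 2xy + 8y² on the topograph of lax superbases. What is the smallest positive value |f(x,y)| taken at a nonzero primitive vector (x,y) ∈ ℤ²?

descent: ρ → (8,2,-7)  [lands on river]
river: ρ → (-7,12,3)
river: ρ → (3,12,-7)
river: ρ → (-7,2,8)
river: ρ → (8,14,-1)
river: ρ → (-1,14,8)
closes: descent 1, river 6
min |a| on river = 1

1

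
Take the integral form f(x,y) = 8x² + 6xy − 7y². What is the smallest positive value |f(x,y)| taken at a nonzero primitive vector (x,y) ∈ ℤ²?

river: ρ → (-7,8,7)
river: ρ → (7,6,-8)
river: ρ → (-8,10,5)
river: ρ → (5,10,-8)
river: ρ → (-8,6,7)
river: ρ → (7,8,-7)
river: ρ → (-7,6,8)
river: ρ → (8,10,-5)
river: ρ → (-5,10,8)
river: ρ → (8,6,-7)
closes: descent 0, river 10
min |a| on river = 5

5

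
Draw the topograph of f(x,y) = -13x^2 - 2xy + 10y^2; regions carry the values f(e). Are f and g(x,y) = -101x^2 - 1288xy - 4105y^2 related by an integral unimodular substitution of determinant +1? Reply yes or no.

D₁ = 524, D₂ = 524
river cycle of f (length 6): (10, 22, -1), (-1, 22, 10), (10, 18, -5), (-5, 22, 2), (2, 22, -5), (-5, 18, 10)
river cycle of g (length 6): (10, 22, -1), (-1, 22, 10), (10, 18, -5), (-5, 22, 2), (2, 22, -5), (-5, 18, 10)
cycles coincide ⇒ equivalent

yes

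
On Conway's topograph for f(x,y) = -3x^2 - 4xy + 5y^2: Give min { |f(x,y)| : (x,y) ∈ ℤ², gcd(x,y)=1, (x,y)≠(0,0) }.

descent: ρ → (5,4,-3)  [lands on river]
river: ρ → (-3,8,1)
river: ρ → (1,8,-3)
river: ρ → (-3,4,5)
river: ρ → (5,6,-2)
river: ρ → (-2,6,5)
closes: descent 1, river 6
min |a| on river = 1

1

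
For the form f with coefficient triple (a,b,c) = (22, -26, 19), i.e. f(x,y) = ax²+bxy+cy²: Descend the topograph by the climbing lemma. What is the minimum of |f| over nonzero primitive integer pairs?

translate: b→18 (≡-26 mod 44), so (22,-26,19)→(22,18,15)
flip: (22,18,15)→(15,-18,22)
translate: b→12 (≡-18 mod 30), so (15,-18,22)→(15,12,19)
reduced (well bottom): (15,12,19) with a≤c, −a<b≤a
well minimum = a = 15

15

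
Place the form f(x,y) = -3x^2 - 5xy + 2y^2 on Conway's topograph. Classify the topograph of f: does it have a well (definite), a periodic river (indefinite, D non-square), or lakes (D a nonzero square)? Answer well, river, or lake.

D = b²−4ac = (-5)² − 4·(-3)·2 = 49
D = 7² is a perfect square ⇒ form factors over ℤ ⇒ lakes

lake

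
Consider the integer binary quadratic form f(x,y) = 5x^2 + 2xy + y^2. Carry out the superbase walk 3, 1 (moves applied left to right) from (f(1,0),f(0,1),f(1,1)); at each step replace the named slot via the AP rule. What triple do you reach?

start (5,1,8) = (f(1,0),f(0,1),f(1,1))
replace slot 3: 2·(5+1) − 8 = 4 → (5,1,4)
replace slot 1: 2·(1+4) − 5 = 5 → (5,1,4)

5,1,4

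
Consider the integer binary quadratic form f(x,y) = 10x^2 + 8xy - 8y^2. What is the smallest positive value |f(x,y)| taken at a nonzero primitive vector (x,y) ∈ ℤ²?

river: ρ → (-8,8,10)
river: ρ → (10,12,-6)
river: ρ → (-6,12,10)
river: ρ → (10,8,-8)
closes: descent 0, river 4
min |a| on river = 6

6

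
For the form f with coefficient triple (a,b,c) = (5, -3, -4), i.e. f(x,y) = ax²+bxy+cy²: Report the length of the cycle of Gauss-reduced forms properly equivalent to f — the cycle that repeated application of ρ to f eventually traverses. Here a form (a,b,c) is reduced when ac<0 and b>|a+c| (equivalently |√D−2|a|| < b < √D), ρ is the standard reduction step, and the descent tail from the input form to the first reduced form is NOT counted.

D = 89, ⌊√D⌋ = 9
descent: ρ → (-4,3,5)  [lands on river]
river: ρ → (5,7,-2)
river: ρ → (-2,9,1)
river: ρ → (1,9,-2)
river: ρ → (-2,7,5)
river: ρ → (5,3,-4)
river: ρ → (-4,5,4)
river: ρ → (4,3,-5)
river: ρ → (-5,7,2)
river: ρ → (2,9,-1)
river: ρ → (-1,9,2)
river: ρ → (2,7,-5)
river: ρ → (-5,3,4)
river: ρ → (4,5,-4)
ρ-cycle length = 14 (tail of 1 descent step not counted)

14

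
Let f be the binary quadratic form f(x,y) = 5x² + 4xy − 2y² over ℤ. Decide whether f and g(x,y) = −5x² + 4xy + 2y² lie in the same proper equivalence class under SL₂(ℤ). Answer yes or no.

D₁ = 56, D₂ = 56
river cycle of f (length 4): (-2, 4, 5), (5, 6, -1), (-1, 6, 5), (5, 4, -2)
river cycle of g (length 4): (2, 4, -5), (-5, 6, 1), (1, 6, -5), (-5, 4, 2)
cycles differ ⇒ inequivalent

no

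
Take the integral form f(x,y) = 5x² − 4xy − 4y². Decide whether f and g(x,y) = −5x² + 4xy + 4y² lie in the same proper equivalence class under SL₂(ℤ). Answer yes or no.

D₁ = 96, D₂ = 96
river cycle of f (length 4): (-4, 4, 5), (5, 6, -3), (-3, 6, 5), (5, 4, -4)
river cycle of g (length 4): (4, 4, -5), (-5, 6, 3), (3, 6, -5), (-5, 4, 4)
cycles differ ⇒ inequivalent

no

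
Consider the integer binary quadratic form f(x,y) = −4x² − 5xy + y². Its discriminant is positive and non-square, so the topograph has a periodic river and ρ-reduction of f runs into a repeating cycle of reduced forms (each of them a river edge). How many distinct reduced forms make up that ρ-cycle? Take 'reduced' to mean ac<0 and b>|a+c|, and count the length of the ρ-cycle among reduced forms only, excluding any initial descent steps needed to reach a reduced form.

D = 41, ⌊√D⌋ = 6
descent: ρ → (1,5,-4)  [lands on river]
river: ρ → (-4,3,2)
river: ρ → (2,5,-2)
river: ρ → (-2,3,4)
river: ρ → (4,5,-1)
river: ρ → (-1,5,4)
river: ρ → (4,3,-2)
river: ρ → (-2,5,2)
river: ρ → (2,3,-4)
river: ρ → (-4,5,1)
ρ-cycle length = 10 (tail of 1 descent step not counted)

10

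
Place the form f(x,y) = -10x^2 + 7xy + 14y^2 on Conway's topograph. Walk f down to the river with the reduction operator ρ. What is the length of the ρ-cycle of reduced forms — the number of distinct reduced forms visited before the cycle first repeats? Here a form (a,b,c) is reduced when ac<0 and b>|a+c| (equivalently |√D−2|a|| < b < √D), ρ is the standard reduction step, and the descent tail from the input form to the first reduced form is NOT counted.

D = 609, ⌊√D⌋ = 24
river: ρ → (14,21,-3)
river: ρ → (-3,21,14)
river: ρ → (14,7,-10)
river: ρ → (-10,13,11)
river: ρ → (11,9,-12)
river: ρ → (-12,15,8)
river: ρ → (8,17,-10)
river: ρ → (-10,23,2)
river: ρ → (2,21,-21)
river: ρ → (-21,21,2)
river: ρ → (2,23,-10)
river: ρ → (-10,17,8)
river: ρ → (8,15,-12)
river: ρ → (-12,9,11)
river: ρ → (11,13,-10)
river: ρ → (-10,7,14)
ρ-cycle length = 16 (tail of 0 descent steps not counted)

16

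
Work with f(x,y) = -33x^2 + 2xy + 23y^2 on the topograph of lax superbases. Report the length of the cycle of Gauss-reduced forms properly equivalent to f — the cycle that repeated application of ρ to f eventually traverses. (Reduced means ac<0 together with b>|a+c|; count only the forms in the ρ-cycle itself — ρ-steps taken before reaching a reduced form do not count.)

D = 3040, ⌊√D⌋ = 55
descent: ρ → (23,44,-12)  [lands on river]
river: ρ → (-12,52,7)
river: ρ → (7,46,-33)
river: ρ → (-33,20,20)
river: ρ → (20,20,-33)
river: ρ → (-33,46,7)
river: ρ → (7,52,-12)
river: ρ → (-12,44,23)
river: ρ → (23,48,-8)
river: ρ → (-8,48,23)
ρ-cycle length = 10 (tail of 1 descent step not counted)

10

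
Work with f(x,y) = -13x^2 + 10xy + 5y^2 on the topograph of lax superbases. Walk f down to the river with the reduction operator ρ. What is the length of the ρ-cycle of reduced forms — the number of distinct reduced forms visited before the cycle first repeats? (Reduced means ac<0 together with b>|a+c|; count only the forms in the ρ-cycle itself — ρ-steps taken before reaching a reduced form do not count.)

D = 360, ⌊√D⌋ = 18
river: ρ → (5,10,-13)
river: ρ → (-13,16,2)
river: ρ → (2,16,-13)
river: ρ → (-13,10,5)
ρ-cycle length = 4 (tail of 0 descent steps not counted)

4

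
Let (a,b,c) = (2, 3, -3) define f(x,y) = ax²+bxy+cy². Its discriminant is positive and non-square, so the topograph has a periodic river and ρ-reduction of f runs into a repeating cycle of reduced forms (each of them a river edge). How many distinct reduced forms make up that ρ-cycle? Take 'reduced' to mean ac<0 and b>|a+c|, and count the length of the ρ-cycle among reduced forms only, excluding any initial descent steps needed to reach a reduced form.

D = 33, ⌊√D⌋ = 5
river: ρ → (-3,3,2)
river: ρ → (2,5,-1)
river: ρ → (-1,5,2)
river: ρ → (2,3,-3)
ρ-cycle length = 4 (tail of 0 descent steps not counted)

4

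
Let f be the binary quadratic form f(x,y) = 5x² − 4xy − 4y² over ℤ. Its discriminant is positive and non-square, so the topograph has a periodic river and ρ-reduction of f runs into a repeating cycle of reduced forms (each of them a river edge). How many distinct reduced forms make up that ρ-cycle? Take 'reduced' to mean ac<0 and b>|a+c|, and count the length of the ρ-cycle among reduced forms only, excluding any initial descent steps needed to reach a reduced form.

D = 96, ⌊√D⌋ = 9
descent: ρ → (-4,4,5)  [lands on river]
river: ρ → (5,6,-3)
river: ρ → (-3,6,5)
river: ρ → (5,4,-4)
ρ-cycle length = 4 (tail of 1 descent step not counted)

4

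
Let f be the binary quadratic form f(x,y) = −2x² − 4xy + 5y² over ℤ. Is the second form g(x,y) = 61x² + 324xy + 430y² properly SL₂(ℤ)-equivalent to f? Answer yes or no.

D₁ = 56, D₂ = 56
river cycle of f (length 4): (5, 4, -2), (-2, 4, 5), (5, 6, -1), (-1, 6, 5)
river cycle of g (length 4): (-2, 4, 5), (5, 6, -1), (-1, 6, 5), (5, 4, -2)
cycles coincide ⇒ equivalent

yes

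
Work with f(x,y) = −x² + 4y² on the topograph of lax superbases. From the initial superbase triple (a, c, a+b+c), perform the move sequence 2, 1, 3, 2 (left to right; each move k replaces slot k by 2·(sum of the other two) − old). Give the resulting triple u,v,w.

start (-1,4,3) = (f(1,0),f(0,1),f(1,1))
replace slot 2: 2·((-1)+3) − 4 = 0 → (-1,0,3)
replace slot 1: 2·(0+3) − (-1) = 7 → (7,0,3)
replace slot 3: 2·(7+0) − 3 = 11 → (7,0,11)
replace slot 2: 2·(7+11) − 0 = 36 → (7,36,11)

7,36,11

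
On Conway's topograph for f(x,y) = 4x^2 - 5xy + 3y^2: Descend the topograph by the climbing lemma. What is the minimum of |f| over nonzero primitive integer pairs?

translate: b→3 (≡-5 mod 8), so (4,-5,3)→(4,3,2)
flip: (4,3,2)→(2,-3,4)
translate: b→1 (≡-3 mod 4), so (2,-3,4)→(2,1,3)
reduced (well bottom): (2,1,3) with a≤c, −a<b≤a
well minimum = a = 2

2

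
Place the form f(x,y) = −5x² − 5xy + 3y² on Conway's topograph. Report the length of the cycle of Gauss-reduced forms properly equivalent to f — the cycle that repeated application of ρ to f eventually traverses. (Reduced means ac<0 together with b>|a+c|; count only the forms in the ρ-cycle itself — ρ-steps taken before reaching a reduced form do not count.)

D = 85, ⌊√D⌋ = 9
descent: ρ → (3,5,-5)  [lands on river]
river: ρ → (-5,5,3)
river: ρ → (3,7,-3)
river: ρ → (-3,5,5)
river: ρ → (5,5,-3)
river: ρ → (-3,7,3)
ρ-cycle length = 6 (tail of 1 descent step not counted)

6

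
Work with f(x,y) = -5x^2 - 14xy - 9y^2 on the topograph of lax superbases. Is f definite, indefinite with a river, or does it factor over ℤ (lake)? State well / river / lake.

D = b²−4ac = (-14)² − 4·(-5)·(-9) = 16
D = 4² is a perfect square ⇒ form factors over ℤ ⇒ lakes

lake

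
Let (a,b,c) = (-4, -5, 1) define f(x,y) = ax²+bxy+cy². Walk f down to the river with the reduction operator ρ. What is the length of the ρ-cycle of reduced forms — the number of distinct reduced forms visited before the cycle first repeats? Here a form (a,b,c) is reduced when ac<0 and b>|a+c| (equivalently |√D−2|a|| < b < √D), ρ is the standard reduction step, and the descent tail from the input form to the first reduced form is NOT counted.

D = 41, ⌊√D⌋ = 6
descent: ρ → (1,5,-4)  [lands on river]
river: ρ → (-4,3,2)
river: ρ → (2,5,-2)
river: ρ → (-2,3,4)
river: ρ → (4,5,-1)
river: ρ → (-1,5,4)
river: ρ → (4,3,-2)
river: ρ → (-2,5,2)
river: ρ → (2,3,-4)
river: ρ → (-4,5,1)
ρ-cycle length = 10 (tail of 1 descent step not counted)

10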